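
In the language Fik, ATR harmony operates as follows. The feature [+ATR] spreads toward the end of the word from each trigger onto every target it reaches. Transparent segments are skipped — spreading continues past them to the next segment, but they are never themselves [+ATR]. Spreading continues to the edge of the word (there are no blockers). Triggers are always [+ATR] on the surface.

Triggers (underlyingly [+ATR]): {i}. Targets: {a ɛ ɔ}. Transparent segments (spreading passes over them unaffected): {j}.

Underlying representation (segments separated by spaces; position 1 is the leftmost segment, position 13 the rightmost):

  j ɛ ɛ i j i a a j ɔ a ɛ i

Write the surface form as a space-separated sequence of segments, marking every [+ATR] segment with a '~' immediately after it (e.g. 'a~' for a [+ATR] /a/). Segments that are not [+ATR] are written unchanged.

j ɛ ɛ i~ j i~ a~ a~ j ɔ~ a~ ɛ~ i~

From /i/ at 4 rightward: 5 /j/ transparent; 6 /i/ is itself a trigger — this domain ends here.
From /i/ at 6 rightward: 7 /a/ → [+ATR]; 8 /a/ → [+ATR]; 9 /j/ transparent; 10 /ɔ/ → [+ATR]; 11 /a/ → [+ATR]; 12 /ɛ/ → [+ATR]; 13 /i/ is itself a trigger — this domain ends here.
From /i/ at 13 rightward: word edge.
Targets with no active source: positions 2 3 stay [-ATR].
[+ATR] positions on the surface: 4 6 7 8 10 11 12 13.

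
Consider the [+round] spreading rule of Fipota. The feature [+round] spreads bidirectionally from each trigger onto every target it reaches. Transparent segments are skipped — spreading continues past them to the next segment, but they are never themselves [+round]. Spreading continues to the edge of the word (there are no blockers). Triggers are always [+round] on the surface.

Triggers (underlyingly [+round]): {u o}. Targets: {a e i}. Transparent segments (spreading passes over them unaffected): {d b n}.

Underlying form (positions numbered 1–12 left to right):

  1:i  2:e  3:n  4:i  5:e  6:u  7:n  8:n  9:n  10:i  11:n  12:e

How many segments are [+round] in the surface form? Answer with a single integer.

7

From /u/ at 6 rightward: 7 /n/ transparent; 8 /n/ transparent; 9 /n/ transparent; 10 /i/ → [+round]; 11 /n/ transparent; 12 /e/ → [+round]; word edge.
From /u/ at 6 leftward: 5 /e/ → [+round]; 4 /i/ → [+round]; 3 /n/ transparent; 2 /e/ → [+round]; 1 /i/ → [+round]; word edge.
[+round] positions on the surface: 1 2 4 5 6 10 12.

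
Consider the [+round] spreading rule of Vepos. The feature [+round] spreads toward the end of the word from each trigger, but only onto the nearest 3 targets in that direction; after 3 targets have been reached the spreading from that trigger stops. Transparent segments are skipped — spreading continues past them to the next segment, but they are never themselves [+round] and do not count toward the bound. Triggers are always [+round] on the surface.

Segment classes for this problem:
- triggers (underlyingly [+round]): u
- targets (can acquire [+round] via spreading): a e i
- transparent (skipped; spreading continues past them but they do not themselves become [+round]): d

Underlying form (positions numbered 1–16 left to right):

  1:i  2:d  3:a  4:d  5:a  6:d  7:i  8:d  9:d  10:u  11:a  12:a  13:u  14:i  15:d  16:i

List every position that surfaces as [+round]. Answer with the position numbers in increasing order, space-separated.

From /u/ at 10 rightward: 11 /a/ → [+round]; 12 /a/ → [+round]; 13 /u/ is itself a trigger — this domain ends here.
From /u/ at 13 rightward: 14 /i/ → [+round]; 15 /d/ transparent; 16 /i/ → [+round]; word edge.
Targets with no active source: positions 1 3 5 7 stay [-round].

10 11 12 13 14 16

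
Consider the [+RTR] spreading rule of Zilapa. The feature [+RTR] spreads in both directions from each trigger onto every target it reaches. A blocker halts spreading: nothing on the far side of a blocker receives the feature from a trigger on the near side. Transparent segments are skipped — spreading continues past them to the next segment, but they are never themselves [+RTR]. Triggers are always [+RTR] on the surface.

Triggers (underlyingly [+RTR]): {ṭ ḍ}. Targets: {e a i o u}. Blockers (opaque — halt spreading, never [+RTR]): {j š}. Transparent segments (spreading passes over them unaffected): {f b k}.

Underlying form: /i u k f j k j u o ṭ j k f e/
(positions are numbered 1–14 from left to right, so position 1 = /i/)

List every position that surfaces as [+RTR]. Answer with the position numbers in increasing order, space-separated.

From /ṭ/ at 10 rightward: 11 /j/ blocks.
From /ṭ/ at 10 leftward: 9 /o/ → [+RTR]; 8 /u/ → [+RTR]; 7 /j/ blocks.
Targets with no active source: positions 1 2 14 stay [-emphatic].

8 9 10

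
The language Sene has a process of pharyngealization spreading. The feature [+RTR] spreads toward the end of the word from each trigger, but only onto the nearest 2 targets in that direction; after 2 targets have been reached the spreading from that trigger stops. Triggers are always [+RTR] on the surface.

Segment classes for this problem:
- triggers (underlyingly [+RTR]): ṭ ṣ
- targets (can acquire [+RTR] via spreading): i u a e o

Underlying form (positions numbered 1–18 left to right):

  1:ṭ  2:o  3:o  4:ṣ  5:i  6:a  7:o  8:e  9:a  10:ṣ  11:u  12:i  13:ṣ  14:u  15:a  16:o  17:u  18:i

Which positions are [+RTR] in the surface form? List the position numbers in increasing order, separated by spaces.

From /ṭ/ at 1 rightward: 2 /o/ → [+RTR]; 3 /o/ → [+RTR]; bound reached.
From /ṣ/ at 4 rightward: 5 /i/ → [+RTR]; 6 /a/ → [+RTR]; bound reached.
From /ṣ/ at 10 rightward: 11 /u/ → [+RTR]; 12 /i/ → [+RTR]; bound reached.
From /ṣ/ at 13 rightward: 14 /u/ → [+RTR]; 15 /a/ → [+RTR]; bound reached.
Targets with no active source: positions 7 8 9 16 17 18 stay [-emphatic].

1 2 3 4 5 6 10 11 12 13 14 15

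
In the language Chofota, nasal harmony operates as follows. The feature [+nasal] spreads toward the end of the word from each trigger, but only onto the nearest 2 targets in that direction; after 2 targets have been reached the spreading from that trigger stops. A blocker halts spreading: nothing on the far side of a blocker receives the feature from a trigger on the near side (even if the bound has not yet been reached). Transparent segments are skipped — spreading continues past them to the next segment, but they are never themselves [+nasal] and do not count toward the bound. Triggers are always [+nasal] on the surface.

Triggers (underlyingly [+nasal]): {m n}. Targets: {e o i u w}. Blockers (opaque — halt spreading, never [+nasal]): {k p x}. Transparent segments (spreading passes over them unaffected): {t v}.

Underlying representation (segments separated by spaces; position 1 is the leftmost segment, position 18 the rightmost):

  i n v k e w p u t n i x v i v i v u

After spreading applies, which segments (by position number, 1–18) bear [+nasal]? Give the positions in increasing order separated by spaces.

2 10 11

From /n/ at 2 rightward: 3 /v/ transparent; 4 /k/ blocks.
From /n/ at 10 rightward: 11 /i/ → [+nasal]; 12 /x/ blocks.
Targets with no active source: positions 1 5 6 8 14 16 18 stay [-nasal].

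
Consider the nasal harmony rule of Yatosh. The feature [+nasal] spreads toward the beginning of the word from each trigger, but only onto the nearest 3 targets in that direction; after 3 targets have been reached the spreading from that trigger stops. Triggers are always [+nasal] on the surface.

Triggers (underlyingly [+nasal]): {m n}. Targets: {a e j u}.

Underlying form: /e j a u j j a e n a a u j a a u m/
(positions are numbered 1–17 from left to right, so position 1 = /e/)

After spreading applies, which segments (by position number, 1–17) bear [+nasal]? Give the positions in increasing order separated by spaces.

6 7 8 9 14 15 16 17

From /n/ at 9 leftward: 8 /e/ → [+nasal]; 7 /a/ → [+nasal]; 6 /j/ → [+nasal]; bound reached.
From /m/ at 17 leftward: 16 /u/ → [+nasal]; 15 /a/ → [+nasal]; 14 /a/ → [+nasal]; bound reached.
Targets with no active source: positions 1 2 3 4 5 10 11 12 13 stay [-nasal].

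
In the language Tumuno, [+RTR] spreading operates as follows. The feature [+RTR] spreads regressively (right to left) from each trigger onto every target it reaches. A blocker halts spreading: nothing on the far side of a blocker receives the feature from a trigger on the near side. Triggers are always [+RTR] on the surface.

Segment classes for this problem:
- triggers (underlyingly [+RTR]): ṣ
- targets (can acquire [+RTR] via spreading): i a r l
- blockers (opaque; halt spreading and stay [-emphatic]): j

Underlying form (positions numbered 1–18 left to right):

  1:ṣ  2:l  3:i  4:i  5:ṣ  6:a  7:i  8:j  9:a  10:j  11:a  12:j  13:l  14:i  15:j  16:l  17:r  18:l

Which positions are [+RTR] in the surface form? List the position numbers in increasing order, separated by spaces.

1 2 3 4 5

From /ṣ/ at 1 leftward: word edge.
From /ṣ/ at 5 leftward: 4 /i/ → [+RTR]; 3 /i/ → [+RTR]; 2 /l/ → [+RTR]; 1 /ṣ/ is itself a trigger — this domain ends here.
Targets with no active source: positions 6 7 9 11 13 14 16 17 18 stay [-emphatic].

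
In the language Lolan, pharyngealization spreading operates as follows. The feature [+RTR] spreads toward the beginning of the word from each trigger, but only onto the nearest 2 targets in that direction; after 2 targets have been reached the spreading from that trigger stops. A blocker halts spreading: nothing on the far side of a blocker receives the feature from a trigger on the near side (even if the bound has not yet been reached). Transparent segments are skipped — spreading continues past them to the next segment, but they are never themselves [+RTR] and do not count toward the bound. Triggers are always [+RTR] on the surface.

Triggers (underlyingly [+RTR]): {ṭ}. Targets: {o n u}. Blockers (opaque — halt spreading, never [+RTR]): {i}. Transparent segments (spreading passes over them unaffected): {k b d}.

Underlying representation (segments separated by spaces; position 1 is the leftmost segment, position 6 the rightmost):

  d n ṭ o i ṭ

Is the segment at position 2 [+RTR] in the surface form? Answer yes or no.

From /ṭ/ at 3 leftward: 2 /n/ → [+RTR]; 1 /d/ transparent; word edge.
From /ṭ/ at 6 leftward: 5 /i/ blocks.
Target with no active source: position 4 stays [-emphatic].
[+RTR] positions on the surface: 2 3 6.

yes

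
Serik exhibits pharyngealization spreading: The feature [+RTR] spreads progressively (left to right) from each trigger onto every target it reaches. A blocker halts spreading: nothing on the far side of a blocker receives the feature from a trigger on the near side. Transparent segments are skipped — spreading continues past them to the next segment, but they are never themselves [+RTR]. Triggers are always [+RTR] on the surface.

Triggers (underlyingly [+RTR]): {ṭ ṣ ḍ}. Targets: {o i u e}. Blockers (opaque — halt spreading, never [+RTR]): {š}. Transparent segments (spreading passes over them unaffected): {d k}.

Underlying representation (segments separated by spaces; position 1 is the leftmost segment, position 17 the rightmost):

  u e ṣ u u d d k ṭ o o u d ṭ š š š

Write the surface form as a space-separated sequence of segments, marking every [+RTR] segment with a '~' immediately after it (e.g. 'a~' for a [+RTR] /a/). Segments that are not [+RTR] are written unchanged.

u e ṣ~ u~ u~ d d k ṭ~ o~ o~ u~ d ṭ~ š š š

From /ṣ/ at 3 rightward: 4 /u/ → [+RTR]; 5 /u/ → [+RTR]; 6 /d/ transparent; 7 /d/ transparent; 8 /k/ transparent; 9 /ṭ/ is itself a trigger — this domain ends here.
From /ṭ/ at 9 rightward: 10 /o/ → [+RTR]; 11 /o/ → [+RTR]; 12 /u/ → [+RTR]; 13 /d/ transparent; 14 /ṭ/ is itself a trigger — this domain ends here.
From /ṭ/ at 14 rightward: 15 /š/ blocks.
Targets with no active source: positions 1 2 stay [-emphatic].
[+RTR] positions on the surface: 3 4 5 9 10 11 12 14.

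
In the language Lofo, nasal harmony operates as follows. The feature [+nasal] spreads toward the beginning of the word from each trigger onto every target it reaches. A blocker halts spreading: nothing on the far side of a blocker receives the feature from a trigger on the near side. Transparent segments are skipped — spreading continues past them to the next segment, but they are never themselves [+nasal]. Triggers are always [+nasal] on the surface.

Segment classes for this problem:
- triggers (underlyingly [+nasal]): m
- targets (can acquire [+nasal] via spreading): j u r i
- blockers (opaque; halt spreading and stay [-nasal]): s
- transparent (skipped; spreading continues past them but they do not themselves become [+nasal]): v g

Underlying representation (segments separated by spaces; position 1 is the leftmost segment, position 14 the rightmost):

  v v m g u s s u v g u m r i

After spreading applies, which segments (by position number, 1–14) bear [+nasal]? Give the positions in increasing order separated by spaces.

3 8 11 12

From /m/ at 3 leftward: 2 /v/ transparent; 1 /v/ transparent; word edge.
From /m/ at 12 leftward: 11 /u/ → [+nasal]; 10 /g/ transparent; 9 /v/ transparent; 8 /u/ → [+nasal]; 7 /s/ blocks.
Targets with no active source: positions 5 13 14 stay [-nasal].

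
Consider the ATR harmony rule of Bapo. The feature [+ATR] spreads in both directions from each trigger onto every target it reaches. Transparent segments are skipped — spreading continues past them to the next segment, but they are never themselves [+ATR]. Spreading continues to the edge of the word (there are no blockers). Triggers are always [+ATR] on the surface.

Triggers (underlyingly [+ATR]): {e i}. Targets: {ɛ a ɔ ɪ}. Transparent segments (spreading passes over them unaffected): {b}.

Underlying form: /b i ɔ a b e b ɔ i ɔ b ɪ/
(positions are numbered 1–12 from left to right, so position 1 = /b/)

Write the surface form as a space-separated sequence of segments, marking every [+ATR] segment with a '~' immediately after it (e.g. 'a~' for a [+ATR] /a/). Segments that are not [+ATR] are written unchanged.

b i~ ɔ~ a~ b e~ b ɔ~ i~ ɔ~ b ɪ~

From /i/ at 2 rightward: 3 /ɔ/ → [+ATR]; 4 /a/ → [+ATR]; 5 /b/ transparent; 6 /e/ is itself a trigger — this domain ends here.
From /i/ at 2 leftward: 1 /b/ transparent; word edge.
From /e/ at 6 rightward: 7 /b/ transparent; 8 /ɔ/ → [+ATR]; 9 /i/ is itself a trigger — this domain ends here.
From /e/ at 6 leftward: 5 /b/ transparent; 4 /a/ → [+ATR]; 3 /ɔ/ → [+ATR]; 2 /i/ is itself a trigger — this domain ends here.
From /i/ at 9 rightward: 10 /ɔ/ → [+ATR]; 11 /b/ transparent; 12 /ɪ/ → [+ATR]; word edge.
From /i/ at 9 leftward: 8 /ɔ/ → [+ATR]; 7 /b/ transparent; 6 /e/ is itself a trigger — this domain ends here.
[+ATR] positions on the surface: 2 3 4 6 8 9 10 12.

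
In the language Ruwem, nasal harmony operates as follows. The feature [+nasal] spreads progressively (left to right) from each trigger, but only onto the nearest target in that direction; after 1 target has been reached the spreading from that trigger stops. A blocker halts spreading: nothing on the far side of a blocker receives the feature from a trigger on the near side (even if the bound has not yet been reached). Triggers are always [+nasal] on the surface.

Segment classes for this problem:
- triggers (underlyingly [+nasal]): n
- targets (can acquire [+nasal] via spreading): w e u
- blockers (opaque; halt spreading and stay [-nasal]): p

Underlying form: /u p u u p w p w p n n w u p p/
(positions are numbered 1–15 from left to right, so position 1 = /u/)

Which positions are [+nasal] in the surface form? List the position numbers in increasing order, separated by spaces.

From /n/ at 10 rightward: 11 /n/ is itself a trigger — this domain ends here.
From /n/ at 11 rightward: 12 /w/ → [+nasal]; bound reached.
Targets with no active source: positions 1 3 4 6 8 13 stay [-nasal].

10 11 12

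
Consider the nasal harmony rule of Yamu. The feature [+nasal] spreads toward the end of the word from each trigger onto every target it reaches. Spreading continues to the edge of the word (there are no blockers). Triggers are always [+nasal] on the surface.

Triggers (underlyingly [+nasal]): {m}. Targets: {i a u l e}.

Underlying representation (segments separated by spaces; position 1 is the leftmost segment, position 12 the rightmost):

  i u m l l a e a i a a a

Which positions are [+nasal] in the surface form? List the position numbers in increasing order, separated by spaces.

3 4 5 6 7 8 9 10 11 12

From /m/ at 3 rightward: 4 /l/ → [+nasal]; 5 /l/ → [+nasal]; 6 /a/ → [+nasal]; 7 /e/ → [+nasal]; 8 /a/ → [+nasal]; 9 /i/ → [+nasal]; 10 /a/ → [+nasal]; 11 /a/ → [+nasal]; 12 /a/ → [+nasal]; word edge.
Targets with no active source: positions 1 2 stay [-nasal].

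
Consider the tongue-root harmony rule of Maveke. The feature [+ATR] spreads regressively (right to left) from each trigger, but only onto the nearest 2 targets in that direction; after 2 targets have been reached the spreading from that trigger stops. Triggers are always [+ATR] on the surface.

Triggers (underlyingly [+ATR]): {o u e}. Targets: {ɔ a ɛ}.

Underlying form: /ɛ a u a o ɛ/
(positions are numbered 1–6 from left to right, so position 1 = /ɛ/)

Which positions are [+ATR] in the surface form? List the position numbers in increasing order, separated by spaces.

From /u/ at 3 leftward: 2 /a/ → [+ATR]; 1 /ɛ/ → [+ATR]; bound reached.
From /o/ at 5 leftward: 4 /a/ → [+ATR]; 3 /u/ is itself a trigger — this domain ends here.
Target with no active source: position 6 stays [-ATR].

1 2 3 4 5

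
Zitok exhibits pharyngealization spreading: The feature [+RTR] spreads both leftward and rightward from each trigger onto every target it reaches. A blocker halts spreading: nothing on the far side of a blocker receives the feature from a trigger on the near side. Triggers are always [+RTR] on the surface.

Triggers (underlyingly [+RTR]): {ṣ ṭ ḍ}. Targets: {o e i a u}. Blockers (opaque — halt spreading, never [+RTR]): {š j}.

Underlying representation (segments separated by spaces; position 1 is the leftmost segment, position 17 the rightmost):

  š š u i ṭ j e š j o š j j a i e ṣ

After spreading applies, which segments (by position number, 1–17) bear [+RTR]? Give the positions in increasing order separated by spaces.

From /ṭ/ at 5 rightward: 6 /j/ blocks.
From /ṭ/ at 5 leftward: 4 /i/ → [+RTR]; 3 /u/ → [+RTR]; 2 /š/ blocks.
From /ṣ/ at 17 rightward: word edge.
From /ṣ/ at 17 leftward: 16 /e/ → [+RTR]; 15 /i/ → [+RTR]; 14 /a/ → [+RTR]; 13 /j/ blocks.
Targets with no active source: positions 7 10 stay [-emphatic].

3 4 5 14 15 16 17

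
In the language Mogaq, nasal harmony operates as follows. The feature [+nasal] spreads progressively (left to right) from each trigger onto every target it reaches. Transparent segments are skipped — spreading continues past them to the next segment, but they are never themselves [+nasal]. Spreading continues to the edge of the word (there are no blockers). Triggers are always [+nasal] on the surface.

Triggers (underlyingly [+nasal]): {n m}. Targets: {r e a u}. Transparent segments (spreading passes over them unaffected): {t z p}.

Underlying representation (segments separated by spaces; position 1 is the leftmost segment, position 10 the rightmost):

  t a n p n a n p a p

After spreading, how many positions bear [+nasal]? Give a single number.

5

From /n/ at 3 rightward: 4 /p/ transparent; 5 /n/ is itself a trigger — this domain ends here.
From /n/ at 5 rightward: 6 /a/ → [+nasal]; 7 /n/ is itself a trigger — this domain ends here.
From /n/ at 7 rightward: 8 /p/ transparent; 9 /a/ → [+nasal]; 10 /p/ transparent; word edge.
Target with no active source: position 2 stays [-nasal].
[+nasal] positions on the surface: 3 5 6 7 9.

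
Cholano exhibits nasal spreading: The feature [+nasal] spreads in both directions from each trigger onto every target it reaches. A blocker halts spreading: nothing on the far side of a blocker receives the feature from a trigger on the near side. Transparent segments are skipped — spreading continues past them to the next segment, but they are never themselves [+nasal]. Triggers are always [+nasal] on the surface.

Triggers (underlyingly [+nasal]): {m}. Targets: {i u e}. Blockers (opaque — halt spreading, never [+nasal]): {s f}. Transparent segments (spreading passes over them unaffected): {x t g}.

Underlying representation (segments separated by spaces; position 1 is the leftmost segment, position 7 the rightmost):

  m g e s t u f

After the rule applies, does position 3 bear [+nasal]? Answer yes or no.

From /m/ at 1 rightward: 2 /g/ transparent; 3 /e/ → [+nasal]; 4 /s/ blocks.
From /m/ at 1 leftward: word edge.
Target with no active source: position 6 stays [-nasal].
[+nasal] positions on the surface: 1 3.

yes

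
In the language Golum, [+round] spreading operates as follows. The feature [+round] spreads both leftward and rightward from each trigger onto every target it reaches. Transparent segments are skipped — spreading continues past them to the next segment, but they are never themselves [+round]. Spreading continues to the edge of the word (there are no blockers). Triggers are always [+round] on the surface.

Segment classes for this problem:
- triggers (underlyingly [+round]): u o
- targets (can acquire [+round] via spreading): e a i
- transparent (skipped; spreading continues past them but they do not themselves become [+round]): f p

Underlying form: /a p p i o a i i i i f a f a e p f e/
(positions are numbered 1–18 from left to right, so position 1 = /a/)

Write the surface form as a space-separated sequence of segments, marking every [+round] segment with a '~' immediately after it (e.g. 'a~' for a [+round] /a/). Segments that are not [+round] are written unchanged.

From /o/ at 5 rightward: 6 /a/ → [+round]; 7 /i/ → [+round]; 8 /i/ → [+round]; 9 /i/ → [+round]; 10 /i/ → [+round]; 11 /f/ transparent; 12 /a/ → [+round]; 13 /f/ transparent; 14 /a/ → [+round]; 15 /e/ → [+round]; 16 /p/ transparent; 17 /f/ transparent; 18 /e/ → [+round]; word edge.
From /o/ at 5 leftward: 4 /i/ → [+round]; 3 /p/ transparent; 2 /p/ transparent; 1 /a/ → [+round]; word edge.
[+round] positions on the surface: 1 4 5 6 7 8 9 10 12 14 15 18.

a~ p p i~ o~ a~ i~ i~ i~ i~ f a~ f a~ e~ p f e~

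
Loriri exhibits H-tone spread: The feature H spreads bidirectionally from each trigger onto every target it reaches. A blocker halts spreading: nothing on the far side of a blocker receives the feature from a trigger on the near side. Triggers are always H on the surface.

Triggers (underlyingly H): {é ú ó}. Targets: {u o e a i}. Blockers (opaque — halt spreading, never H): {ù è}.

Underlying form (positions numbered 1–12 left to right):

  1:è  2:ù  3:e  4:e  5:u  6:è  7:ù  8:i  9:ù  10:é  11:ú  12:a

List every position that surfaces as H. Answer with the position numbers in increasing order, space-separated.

10 11 12

From /é/ at 10 rightward: 11 /ú/ is itself a trigger — this domain ends here.
From /é/ at 10 leftward: 9 /ù/ blocks.
From /ú/ at 11 rightward: 12 /a/ → H; word edge.
From /ú/ at 11 leftward: 10 /é/ is itself a trigger — this domain ends here.
Targets with no active source: positions 3 4 5 8 stay [-high tone].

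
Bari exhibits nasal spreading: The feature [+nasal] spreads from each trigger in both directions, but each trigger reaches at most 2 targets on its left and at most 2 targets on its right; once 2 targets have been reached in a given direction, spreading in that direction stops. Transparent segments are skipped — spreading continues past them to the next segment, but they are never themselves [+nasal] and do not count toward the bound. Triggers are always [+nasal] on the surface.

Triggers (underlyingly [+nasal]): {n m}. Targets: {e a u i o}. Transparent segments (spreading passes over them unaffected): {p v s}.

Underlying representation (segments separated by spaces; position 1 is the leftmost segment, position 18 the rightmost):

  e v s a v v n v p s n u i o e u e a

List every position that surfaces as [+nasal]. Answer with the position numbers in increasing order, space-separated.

1 4 7 11 12 13

From /n/ at 7 rightward: 8 /v/ transparent; 9 /p/ transparent; 10 /s/ transparent; 11 /n/ is itself a trigger — this domain ends here.
From /n/ at 7 leftward: 6 /v/ transparent; 5 /v/ transparent; 4 /a/ → [+nasal]; 3 /s/ transparent; 2 /v/ transparent; 1 /e/ → [+nasal]; bound reached.
From /n/ at 11 rightward: 12 /u/ → [+nasal]; 13 /i/ → [+nasal]; bound reached.
From /n/ at 11 leftward: 10 /s/ transparent; 9 /p/ transparent; 8 /v/ transparent; 7 /n/ is itself a trigger — this domain ends here.
Targets with no active source: positions 14 15 16 17 18 stay [-nasal].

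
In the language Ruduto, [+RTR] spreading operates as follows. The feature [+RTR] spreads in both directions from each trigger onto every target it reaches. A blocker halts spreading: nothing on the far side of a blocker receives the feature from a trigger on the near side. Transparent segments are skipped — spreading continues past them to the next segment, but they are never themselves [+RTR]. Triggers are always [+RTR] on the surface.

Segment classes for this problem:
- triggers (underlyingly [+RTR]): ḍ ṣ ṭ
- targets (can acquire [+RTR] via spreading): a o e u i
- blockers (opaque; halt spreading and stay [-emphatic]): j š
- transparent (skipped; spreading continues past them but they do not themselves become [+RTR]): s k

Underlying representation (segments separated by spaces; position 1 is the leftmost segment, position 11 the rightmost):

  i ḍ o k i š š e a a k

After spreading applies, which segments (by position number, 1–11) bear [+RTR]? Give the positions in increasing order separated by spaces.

From /ḍ/ at 2 rightward: 3 /o/ → [+RTR]; 4 /k/ transparent; 5 /i/ → [+RTR]; 6 /š/ blocks.
From /ḍ/ at 2 leftward: 1 /i/ → [+RTR]; word edge.
Targets with no active source: positions 8 9 10 stay [-emphatic].

1 2 3 5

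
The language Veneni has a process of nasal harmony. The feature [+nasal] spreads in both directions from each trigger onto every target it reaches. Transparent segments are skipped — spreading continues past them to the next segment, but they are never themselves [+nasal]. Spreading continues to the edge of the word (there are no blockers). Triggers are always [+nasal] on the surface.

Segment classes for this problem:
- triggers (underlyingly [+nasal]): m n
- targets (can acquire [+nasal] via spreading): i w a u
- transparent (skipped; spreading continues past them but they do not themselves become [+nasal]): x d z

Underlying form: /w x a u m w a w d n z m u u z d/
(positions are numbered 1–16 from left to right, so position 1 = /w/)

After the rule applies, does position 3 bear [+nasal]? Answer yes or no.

From /m/ at 5 rightward: 6 /w/ → [+nasal]; 7 /a/ → [+nasal]; 8 /w/ → [+nasal]; 9 /d/ transparent; 10 /n/ is itself a trigger — this domain ends here.
From /m/ at 5 leftward: 4 /u/ → [+nasal]; 3 /a/ → [+nasal]; 2 /x/ transparent; 1 /w/ → [+nasal]; word edge.
From /n/ at 10 rightward: 11 /z/ transparent; 12 /m/ is itself a trigger — this domain ends here.
From /n/ at 10 leftward: 9 /d/ transparent; 8 /w/ → [+nasal]; 7 /a/ → [+nasal]; 6 /w/ → [+nasal]; 5 /m/ is itself a trigger — this domain ends here.
From /m/ at 12 rightward: 13 /u/ → [+nasal]; 14 /u/ → [+nasal]; 15 /z/ transparent; 16 /d/ transparent; word edge.
From /m/ at 12 leftward: 11 /z/ transparent; 10 /n/ is itself a trigger — this domain ends here.
[+nasal] positions on the surface: 1 3 4 5 6 7 8 10 12 13 14.

yes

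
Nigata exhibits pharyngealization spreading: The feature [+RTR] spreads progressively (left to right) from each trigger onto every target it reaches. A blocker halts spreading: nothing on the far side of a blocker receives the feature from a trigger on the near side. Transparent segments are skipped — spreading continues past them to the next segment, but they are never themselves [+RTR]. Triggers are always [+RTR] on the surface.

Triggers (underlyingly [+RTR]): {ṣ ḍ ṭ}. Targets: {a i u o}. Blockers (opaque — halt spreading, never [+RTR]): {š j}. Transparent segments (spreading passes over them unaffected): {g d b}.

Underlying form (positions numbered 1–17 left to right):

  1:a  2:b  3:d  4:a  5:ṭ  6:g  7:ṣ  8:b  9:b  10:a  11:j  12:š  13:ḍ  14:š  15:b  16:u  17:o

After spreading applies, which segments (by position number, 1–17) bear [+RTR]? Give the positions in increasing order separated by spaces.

5 7 10 13

From /ṭ/ at 5 rightward: 6 /g/ transparent; 7 /ṣ/ is itself a trigger — this domain ends here.
From /ṣ/ at 7 rightward: 8 /b/ transparent; 9 /b/ transparent; 10 /a/ → [+RTR]; 11 /j/ blocks.
From /ḍ/ at 13 rightward: 14 /š/ blocks.
Targets with no active source: positions 1 4 16 17 stay [-emphatic].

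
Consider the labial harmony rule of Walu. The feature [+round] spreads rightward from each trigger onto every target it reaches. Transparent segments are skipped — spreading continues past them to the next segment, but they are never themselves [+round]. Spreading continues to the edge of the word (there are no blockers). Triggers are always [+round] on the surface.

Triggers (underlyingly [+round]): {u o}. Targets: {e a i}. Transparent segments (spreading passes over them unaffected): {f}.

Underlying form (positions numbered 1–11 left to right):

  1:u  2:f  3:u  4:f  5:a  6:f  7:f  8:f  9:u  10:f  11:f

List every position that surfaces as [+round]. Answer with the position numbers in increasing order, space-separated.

1 3 5 9

From /u/ at 1 rightward: 2 /f/ transparent; 3 /u/ is itself a trigger — this domain ends here.
From /u/ at 3 rightward: 4 /f/ transparent; 5 /a/ → [+round]; 6 /f/ transparent; 7 /f/ transparent; 8 /f/ transparent; 9 /u/ is itself a trigger — this domain ends here.
From /u/ at 9 rightward: 10 /f/ transparent; 11 /f/ transparent; word edge.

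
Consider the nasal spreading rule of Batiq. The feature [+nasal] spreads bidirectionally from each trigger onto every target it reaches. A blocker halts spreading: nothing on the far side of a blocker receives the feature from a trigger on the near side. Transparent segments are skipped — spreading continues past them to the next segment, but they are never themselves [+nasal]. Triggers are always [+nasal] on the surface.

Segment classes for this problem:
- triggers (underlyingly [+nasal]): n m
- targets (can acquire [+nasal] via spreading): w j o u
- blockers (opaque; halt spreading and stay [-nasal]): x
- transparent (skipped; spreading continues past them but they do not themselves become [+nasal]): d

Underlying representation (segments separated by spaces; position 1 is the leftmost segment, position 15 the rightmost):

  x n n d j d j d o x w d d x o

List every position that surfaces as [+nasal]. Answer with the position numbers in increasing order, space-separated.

From /n/ at 2 rightward: 3 /n/ is itself a trigger — this domain ends here.
From /n/ at 2 leftward: 1 /x/ blocks.
From /n/ at 3 rightward: 4 /d/ transparent; 5 /j/ → [+nasal]; 6 /d/ transparent; 7 /j/ → [+nasal]; 8 /d/ transparent; 9 /o/ → [+nasal]; 10 /x/ blocks.
From /n/ at 3 leftward: 2 /n/ is itself a trigger — this domain ends here.
Targets with no active source: positions 11 15 stay [-nasal].

2 3 5 7 9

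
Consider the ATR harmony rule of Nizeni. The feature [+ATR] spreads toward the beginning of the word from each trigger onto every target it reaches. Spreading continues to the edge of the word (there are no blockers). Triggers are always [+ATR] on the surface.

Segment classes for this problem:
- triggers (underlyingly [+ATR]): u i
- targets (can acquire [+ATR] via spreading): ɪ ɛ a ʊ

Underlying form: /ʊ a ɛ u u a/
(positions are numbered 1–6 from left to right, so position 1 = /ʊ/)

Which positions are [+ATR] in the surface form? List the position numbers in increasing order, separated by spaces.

From /u/ at 4 leftward: 3 /ɛ/ → [+ATR]; 2 /a/ → [+ATR]; 1 /ʊ/ → [+ATR]; word edge.
From /u/ at 5 leftward: 4 /u/ is itself a trigger — this domain ends here.
Target with no active source: position 6 stays [-ATR].

1 2 3 4 5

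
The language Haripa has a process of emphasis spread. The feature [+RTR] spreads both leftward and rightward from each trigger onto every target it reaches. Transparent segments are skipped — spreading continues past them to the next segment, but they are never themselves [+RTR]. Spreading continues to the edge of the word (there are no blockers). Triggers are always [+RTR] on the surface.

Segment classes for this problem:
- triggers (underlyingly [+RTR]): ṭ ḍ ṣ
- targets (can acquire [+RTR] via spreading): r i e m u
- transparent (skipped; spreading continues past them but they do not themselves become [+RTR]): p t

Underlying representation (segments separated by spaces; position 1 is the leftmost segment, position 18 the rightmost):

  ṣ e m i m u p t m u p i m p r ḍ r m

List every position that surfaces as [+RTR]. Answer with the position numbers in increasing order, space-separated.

From /ṣ/ at 1 rightward: 2 /e/ → [+RTR]; 3 /m/ → [+RTR]; 4 /i/ → [+RTR]; 5 /m/ → [+RTR]; 6 /u/ → [+RTR]; 7 /p/ transparent; 8 /t/ transparent; 9 /m/ → [+RTR]; 10 /u/ → [+RTR]; 11 /p/ transparent; 12 /i/ → [+RTR]; 13 /m/ → [+RTR]; 14 /p/ transparent; 15 /r/ → [+RTR]; 16 /ḍ/ is itself a trigger — this domain ends here.
From /ṣ/ at 1 leftward: word edge.
From /ḍ/ at 16 rightward: 17 /r/ → [+RTR]; 18 /m/ → [+RTR]; word edge.
From /ḍ/ at 16 leftward: 15 /r/ → [+RTR]; 14 /p/ transparent; 13 /m/ → [+RTR]; 12 /i/ → [+RTR]; 11 /p/ transparent; 10 /u/ → [+RTR]; 9 /m/ → [+RTR]; 8 /t/ transparent; 7 /p/ transparent; 6 /u/ → [+RTR]; 5 /m/ → [+RTR]; 4 /i/ → [+RTR]; 3 /m/ → [+RTR]; 2 /e/ → [+RTR]; 1 /ṣ/ is itself a trigger — this domain ends here.

1 2 3 4 5 6 9 10 12 13 15 16 17 18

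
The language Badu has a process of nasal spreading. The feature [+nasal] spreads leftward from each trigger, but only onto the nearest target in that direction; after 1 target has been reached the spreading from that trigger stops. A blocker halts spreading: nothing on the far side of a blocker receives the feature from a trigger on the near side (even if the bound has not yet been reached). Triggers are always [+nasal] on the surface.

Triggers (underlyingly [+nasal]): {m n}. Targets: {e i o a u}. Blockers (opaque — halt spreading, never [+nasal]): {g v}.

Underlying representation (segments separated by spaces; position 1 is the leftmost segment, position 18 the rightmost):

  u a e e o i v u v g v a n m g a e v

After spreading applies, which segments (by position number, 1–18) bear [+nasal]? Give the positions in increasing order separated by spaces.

From /n/ at 13 leftward: 12 /a/ → [+nasal]; bound reached.
From /m/ at 14 leftward: 13 /n/ is itself a trigger — this domain ends here.
Targets with no active source: positions 1 2 3 4 5 6 8 16 17 stay [-nasal].

12 13 14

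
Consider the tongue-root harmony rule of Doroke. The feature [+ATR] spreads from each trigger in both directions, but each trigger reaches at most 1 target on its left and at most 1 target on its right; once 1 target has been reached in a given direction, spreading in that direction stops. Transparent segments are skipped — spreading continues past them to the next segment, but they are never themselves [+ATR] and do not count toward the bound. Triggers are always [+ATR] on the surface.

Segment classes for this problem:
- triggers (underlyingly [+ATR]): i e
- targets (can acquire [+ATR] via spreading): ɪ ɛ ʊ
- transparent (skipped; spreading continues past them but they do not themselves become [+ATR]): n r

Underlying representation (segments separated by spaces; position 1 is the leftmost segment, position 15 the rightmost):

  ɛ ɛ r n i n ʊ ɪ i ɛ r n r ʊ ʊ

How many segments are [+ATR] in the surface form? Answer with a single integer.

6

From /i/ at 5 rightward: 6 /n/ transparent; 7 /ʊ/ → [+ATR]; bound reached.
From /i/ at 5 leftward: 4 /n/ transparent; 3 /r/ transparent; 2 /ɛ/ → [+ATR]; bound reached.
From /i/ at 9 rightward: 10 /ɛ/ → [+ATR]; bound reached.
From /i/ at 9 leftward: 8 /ɪ/ → [+ATR]; bound reached.
Targets with no active source: positions 1 14 15 stay [-ATR].
[+ATR] positions on the surface: 2 5 7 8 9 10.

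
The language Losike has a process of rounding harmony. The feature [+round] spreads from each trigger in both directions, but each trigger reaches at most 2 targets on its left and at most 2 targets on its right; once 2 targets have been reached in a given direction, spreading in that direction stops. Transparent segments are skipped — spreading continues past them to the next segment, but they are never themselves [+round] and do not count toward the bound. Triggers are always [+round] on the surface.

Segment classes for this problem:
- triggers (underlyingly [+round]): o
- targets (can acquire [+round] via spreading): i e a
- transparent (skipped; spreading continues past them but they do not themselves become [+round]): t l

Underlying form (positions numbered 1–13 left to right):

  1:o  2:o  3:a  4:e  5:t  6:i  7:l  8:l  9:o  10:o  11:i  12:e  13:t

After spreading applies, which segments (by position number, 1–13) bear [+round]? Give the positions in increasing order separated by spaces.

From /o/ at 1 rightward: 2 /o/ is itself a trigger — this domain ends here.
From /o/ at 1 leftward: word edge.
From /o/ at 2 rightward: 3 /a/ → [+round]; 4 /e/ → [+round]; bound reached.
From /o/ at 2 leftward: 1 /o/ is itself a trigger — this domain ends here.
From /o/ at 9 rightward: 10 /o/ is itself a trigger — this domain ends here.
From /o/ at 9 leftward: 8 /l/ transparent; 7 /l/ transparent; 6 /i/ → [+round]; 5 /t/ transparent; 4 /e/ → [+round]; bound reached.
From /o/ at 10 rightward: 11 /i/ → [+round]; 12 /e/ → [+round]; bound reached.
From /o/ at 10 leftward: 9 /o/ is itself a trigger — this domain ends here.

1 2 3 4 6 9 10 11 12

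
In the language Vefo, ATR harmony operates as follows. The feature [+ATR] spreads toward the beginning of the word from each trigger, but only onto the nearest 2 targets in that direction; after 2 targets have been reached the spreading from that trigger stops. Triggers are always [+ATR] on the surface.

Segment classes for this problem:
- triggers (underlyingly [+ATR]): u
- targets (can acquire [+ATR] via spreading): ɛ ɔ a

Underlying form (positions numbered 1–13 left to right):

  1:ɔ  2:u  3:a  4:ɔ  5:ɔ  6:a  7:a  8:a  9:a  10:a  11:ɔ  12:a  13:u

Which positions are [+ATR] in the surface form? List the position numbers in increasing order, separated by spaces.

1 2 11 12 13

From /u/ at 2 leftward: 1 /ɔ/ → [+ATR]; word edge.
From /u/ at 13 leftward: 12 /a/ → [+ATR]; 11 /ɔ/ → [+ATR]; bound reached.
Targets with no active source: positions 3 4 5 6 7 8 9 10 stay [-ATR].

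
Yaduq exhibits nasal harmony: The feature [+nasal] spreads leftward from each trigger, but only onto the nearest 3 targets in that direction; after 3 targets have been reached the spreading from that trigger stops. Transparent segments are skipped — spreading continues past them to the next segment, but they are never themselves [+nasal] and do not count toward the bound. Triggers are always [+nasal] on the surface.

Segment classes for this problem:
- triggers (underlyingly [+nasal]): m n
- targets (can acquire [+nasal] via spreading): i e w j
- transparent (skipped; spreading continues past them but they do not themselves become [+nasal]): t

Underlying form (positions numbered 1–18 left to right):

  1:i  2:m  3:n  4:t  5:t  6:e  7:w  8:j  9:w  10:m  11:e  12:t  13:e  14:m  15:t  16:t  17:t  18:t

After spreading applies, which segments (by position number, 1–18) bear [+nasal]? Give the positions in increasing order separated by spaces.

From /m/ at 2 leftward: 1 /i/ → [+nasal]; word edge.
From /n/ at 3 leftward: 2 /m/ is itself a trigger — this domain ends here.
From /m/ at 10 leftward: 9 /w/ → [+nasal]; 8 /j/ → [+nasal]; 7 /w/ → [+nasal]; bound reached.
From /m/ at 14 leftward: 13 /e/ → [+nasal]; 12 /t/ transparent; 11 /e/ → [+nasal]; 10 /m/ is itself a trigger — this domain ends here.
Target with no active source: position 6 stays [-nasal].

1 2 3 7 8 9 10 11 13 14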